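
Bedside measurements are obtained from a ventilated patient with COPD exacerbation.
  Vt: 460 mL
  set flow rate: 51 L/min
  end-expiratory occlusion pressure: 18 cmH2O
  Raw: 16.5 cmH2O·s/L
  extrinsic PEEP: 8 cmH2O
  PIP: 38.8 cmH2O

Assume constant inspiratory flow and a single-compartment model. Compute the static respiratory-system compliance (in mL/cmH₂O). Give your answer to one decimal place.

67.9

Flow: 51 L/min ÷ 60 = 0.85 L/s.
Total PEEP = 18 cmH2O (set 8 + intrinsic 10); this is the baseline alveolar pressure.
Equation of motion (constant flow): PIP = Vt/C + R·V̇ + PEEP.
Vt/C = PIP − R·V̇ − PEEP = 38.8 − 16.5×0.85 − 18 = 38.8 − 14.025 − 18 = 6.775 cmH2O.
C = Vt / 6.775 = 460 / 6.775 = 67.897 mL/cmH2O.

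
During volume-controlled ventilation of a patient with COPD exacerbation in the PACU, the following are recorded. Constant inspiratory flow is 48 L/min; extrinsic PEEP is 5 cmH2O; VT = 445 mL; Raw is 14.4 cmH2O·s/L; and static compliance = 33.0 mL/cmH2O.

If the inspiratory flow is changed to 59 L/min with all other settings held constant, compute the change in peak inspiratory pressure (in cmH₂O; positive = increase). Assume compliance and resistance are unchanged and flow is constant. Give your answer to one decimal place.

Flow: 48 L/min ÷ 60 = 0.8 L/s.
New flow: 59 L/min ÷ 60 = 0.9833 L/s.
PIP = Vt/C + R·V̇ + PEEP (constant-flow equation of motion).
Only the resistive term changes: ΔPIP = R × ΔV̇ = 14.4 × (0.9833 − 0.8) = 14.4 × 0.1833 = 2.64 cmH2O.

2.6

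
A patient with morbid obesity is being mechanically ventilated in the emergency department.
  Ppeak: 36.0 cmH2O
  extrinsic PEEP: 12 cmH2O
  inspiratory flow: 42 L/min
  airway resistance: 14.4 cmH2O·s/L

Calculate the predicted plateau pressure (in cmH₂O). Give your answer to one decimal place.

Flow: 42 L/min ÷ 60 = 0.7 L/s.
Pplat = PIP − Raw × flow = 36.0 − 14.4 × 0.7 = 36.0 − 10.08 = 25.92 cmH2O.

25.9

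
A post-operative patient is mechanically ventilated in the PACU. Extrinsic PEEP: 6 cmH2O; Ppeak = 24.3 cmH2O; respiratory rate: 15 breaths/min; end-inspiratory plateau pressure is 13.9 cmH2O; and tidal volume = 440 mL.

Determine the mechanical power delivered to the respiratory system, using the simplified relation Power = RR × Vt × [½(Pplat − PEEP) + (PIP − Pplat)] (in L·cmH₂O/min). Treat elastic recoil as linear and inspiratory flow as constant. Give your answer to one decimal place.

Per-breath work = Vt × [½(Pplat−PEEP) + (PIP−Pplat)] = 0.440 × [0.5×7.9 + 10.4] = 0.440 × 14.35 = 6.314 L·cmH2O.
Power = 15 × 6.314 = 94.71 L·cmH2O/min.

94.7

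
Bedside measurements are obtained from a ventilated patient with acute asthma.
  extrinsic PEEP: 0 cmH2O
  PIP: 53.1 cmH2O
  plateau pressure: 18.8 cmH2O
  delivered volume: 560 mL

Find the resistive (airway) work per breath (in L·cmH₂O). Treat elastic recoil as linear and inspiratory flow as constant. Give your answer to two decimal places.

With constant inspiratory flow the resistive pressure is constant at PIP − Pplat = 53.1 − 18.8 = 34.3 cmH2O, so resistive work = 34.3 × 0.560 = 19.208 L·cmH2O.

19.21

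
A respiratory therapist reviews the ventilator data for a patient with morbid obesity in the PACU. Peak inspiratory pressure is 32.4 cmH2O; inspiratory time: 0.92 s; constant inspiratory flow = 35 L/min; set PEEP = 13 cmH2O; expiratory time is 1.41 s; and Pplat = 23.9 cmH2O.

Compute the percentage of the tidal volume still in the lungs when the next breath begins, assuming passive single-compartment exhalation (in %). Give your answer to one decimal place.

14.0

Flow: 35 L/min ÷ 60 = 0.5833 L/s.
Vt = flow × Ti = 0.5833 L/s × 0.92 s × 1000 mL/L = 536.64 mL.
R = (PIP − Pplat)/V̇ = (32.4 − 23.9) / 0.5833 = 8.5/0.5833 = 14.572 cmH2O·s/L.
C = Vt/(Pplat − PEEP) = 536.64 / (23.9 − 13) = 536.64/10.9 = 49.233 mL/cmH2O.
τ = R × C = 14.572 × 0.04923 L/cmH2O = 0.7174 s.
Fraction remaining at end-expiration = e^(−Te/τ) = e^(−1.41/0.7174) = 0.1401 → 14.01%.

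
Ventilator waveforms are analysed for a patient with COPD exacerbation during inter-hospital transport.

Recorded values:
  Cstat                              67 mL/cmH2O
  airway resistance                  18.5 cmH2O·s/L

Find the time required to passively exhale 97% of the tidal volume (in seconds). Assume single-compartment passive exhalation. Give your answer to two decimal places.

τ = R × C = 18.5 × 67 mL/cmH2O = 18.5 × 0.067 L/cmH2O = 1.24 s.
Exhaled fraction f = 1 − e^(−t/τ) → t = −τ·ln(1 − f) = −1.24·ln(0.03) = 4.348 s.

4.35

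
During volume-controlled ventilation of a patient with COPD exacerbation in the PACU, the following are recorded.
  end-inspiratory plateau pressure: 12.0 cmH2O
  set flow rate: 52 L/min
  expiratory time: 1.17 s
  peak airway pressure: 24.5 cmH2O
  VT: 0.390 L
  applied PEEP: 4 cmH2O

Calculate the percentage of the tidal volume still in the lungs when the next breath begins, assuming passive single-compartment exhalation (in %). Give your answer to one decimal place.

Flow: 52 L/min ÷ 60 = 0.8667 L/s.
R = (PIP − Pplat)/V̇ = (24.5 − 12.0) / 0.8667 = 12.5/0.8667 = 14.423 cmH2O·s/L.
C = Vt/(Pplat − PEEP) = 390.0 / (12.0 − 4) = 390.0/8.0 = 48.75 mL/cmH2O.
τ = R × C = 14.423 × 0.04875 L/cmH2O = 0.7031 s.
Fraction remaining at end-expiration = e^(−Te/τ) = e^(−1.17/0.7031) = 0.1894 → 18.94%.

18.9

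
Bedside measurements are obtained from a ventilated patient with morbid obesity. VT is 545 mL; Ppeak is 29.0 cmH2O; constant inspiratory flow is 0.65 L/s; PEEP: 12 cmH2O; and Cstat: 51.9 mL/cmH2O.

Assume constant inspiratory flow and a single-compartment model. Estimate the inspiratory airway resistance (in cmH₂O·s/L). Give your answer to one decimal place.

Equation of motion (constant flow): PIP = Vt/C + R·V̇ + PEEP.
R·V̇ = PIP − Vt/C − PEEP = 29.0 − 545/51.9 − 12 = 29.0 − 10.501 − 12 = 6.499 cmH2O.
R = 6.499 / 0.65 = 9.998 cmH2O·s/L.

10.0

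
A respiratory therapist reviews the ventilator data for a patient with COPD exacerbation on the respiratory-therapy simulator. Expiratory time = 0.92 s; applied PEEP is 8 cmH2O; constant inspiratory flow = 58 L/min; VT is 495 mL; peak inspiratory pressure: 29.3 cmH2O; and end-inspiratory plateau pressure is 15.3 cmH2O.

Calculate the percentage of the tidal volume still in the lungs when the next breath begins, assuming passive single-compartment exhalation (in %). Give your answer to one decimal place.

Flow: 58 L/min ÷ 60 = 0.9667 L/s.
R = (PIP − Pplat)/V̇ = (29.3 − 15.3) / 0.9667 = 14.0/0.9667 = 14.482 cmH2O·s/L.
C = Vt/(Pplat − PEEP) = 495.0 / (15.3 − 8) = 495.0/7.3 = 67.808 mL/cmH2O.
τ = R × C = 14.482 × 0.06781 L/cmH2O = 0.982 s.
Fraction remaining at end-expiration = e^(−Te/τ) = e^(−0.92/0.982) = 0.3919 → 39.19%.

39.2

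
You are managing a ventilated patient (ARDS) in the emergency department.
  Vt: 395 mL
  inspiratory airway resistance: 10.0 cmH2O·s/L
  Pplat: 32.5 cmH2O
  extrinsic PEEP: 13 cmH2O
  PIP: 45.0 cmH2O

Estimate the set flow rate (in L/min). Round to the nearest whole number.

75

flow = (PIP − Pplat) / Raw = (45.0 − 32.5) / 10.0 = 1.25 L/s × 60 = 75.0 L/min.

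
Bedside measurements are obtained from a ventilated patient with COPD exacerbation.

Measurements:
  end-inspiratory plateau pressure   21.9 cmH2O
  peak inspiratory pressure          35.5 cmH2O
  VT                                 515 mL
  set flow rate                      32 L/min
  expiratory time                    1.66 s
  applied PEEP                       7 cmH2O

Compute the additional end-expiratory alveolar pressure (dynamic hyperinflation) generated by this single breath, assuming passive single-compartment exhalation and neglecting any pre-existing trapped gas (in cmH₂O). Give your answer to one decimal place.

2.3

Flow: 32 L/min ÷ 60 = 0.5333 L/s.
R = (PIP − Pplat)/V̇ = (35.5 − 21.9) / 0.5333 = 13.6/0.5333 = 25.502 cmH2O·s/L.
C = Vt/(Pplat − PEEP) = 515.0 / (21.9 − 7) = 515.0/14.9 = 34.564 mL/cmH2O.
τ = R × C = 25.502 × 0.03456 L/cmH2O = 0.8813 s.
Fraction remaining = e^(−Te/τ) = e^(−1.66/0.8813) = 0.152; trapped volume = 515.0 × 0.152 = 78.28 mL.
Additional alveolar pressure from trapping ≈ V_trapped / C = 78.28 / 34.564 = 2.265 cmH2O.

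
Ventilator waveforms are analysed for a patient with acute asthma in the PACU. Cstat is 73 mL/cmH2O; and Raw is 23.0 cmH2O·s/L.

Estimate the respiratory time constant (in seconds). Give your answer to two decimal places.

1.68

τ = R × C = 23.0 × 73 mL/cmH2O = 23.0 × 0.073 L/cmH2O = 1.679 s.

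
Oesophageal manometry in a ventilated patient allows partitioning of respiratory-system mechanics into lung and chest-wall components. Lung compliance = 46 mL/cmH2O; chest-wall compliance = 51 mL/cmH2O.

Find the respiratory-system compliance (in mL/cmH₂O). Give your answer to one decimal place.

24.2

Lung and chest wall are elastances in series: 1/Crs = 1/CL + 1/Ccw.
1/Crs = 1/46 + 1/51 = 0.04135.
Crs = 24.184 mL/cmH2O.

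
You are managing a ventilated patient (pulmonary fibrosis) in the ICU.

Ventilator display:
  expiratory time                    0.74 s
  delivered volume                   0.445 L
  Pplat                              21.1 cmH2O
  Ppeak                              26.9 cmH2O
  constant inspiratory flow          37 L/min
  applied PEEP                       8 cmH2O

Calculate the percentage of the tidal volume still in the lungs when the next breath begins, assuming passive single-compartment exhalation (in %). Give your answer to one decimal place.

9.9

Flow: 37 L/min ÷ 60 = 0.6167 L/s.
R = (PIP − Pplat)/V̇ = (26.9 − 21.1) / 0.6167 = 5.8/0.6167 = 9.405 cmH2O·s/L.
C = Vt/(Pplat − PEEP) = 445.0 / (21.1 − 8) = 445.0/13.1 = 33.969 mL/cmH2O.
τ = R × C = 9.405 × 0.03397 L/cmH2O = 0.3195 s.
Fraction remaining at end-expiration = e^(−Te/τ) = e^(−0.74/0.3195) = 0.09866 → 9.866%.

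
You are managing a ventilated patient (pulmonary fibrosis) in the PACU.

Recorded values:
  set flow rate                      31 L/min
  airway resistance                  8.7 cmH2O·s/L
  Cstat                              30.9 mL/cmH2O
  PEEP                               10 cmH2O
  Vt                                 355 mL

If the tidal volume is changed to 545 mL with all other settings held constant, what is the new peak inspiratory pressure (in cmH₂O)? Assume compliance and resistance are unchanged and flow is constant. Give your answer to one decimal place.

Flow: 31 L/min ÷ 60 = 0.5167 L/s.
PIP = Vt/C + R·V̇ + PEEP (constant-flow equation of motion).
Only the elastic term changes: ΔPIP = ΔVt / C = (545 − 355) / 30.9 = 6.149 cmH2O.
Original PIP = 355/30.9 + 8.7×0.5167 + 10 = 25.984 cmH2O; new PIP = 25.984 + (6.149) = 32.133 cmH2O.

32.1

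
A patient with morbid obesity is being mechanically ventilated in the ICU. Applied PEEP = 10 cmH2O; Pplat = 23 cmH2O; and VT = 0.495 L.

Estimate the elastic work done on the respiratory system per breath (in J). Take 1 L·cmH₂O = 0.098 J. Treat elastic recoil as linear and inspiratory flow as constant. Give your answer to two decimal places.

0.32

Elastic work ≈ ½ × (Pplat − PEEP) × Vt = 0.5 × (23 − 10) × 0.495 L = 0.5 × 13.0 × 0.495 = 3.218 L·cmH2O.
× 0.098 J/(L·cmH2O) → 0.3154 J.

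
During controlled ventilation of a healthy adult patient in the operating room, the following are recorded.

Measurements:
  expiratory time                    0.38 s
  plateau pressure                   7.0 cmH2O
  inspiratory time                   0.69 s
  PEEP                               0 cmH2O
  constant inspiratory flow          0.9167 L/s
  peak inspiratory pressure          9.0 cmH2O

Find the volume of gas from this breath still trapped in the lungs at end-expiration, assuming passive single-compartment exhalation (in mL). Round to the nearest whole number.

Vt = flow × Ti = 0.9167 L/s × 0.69 s × 1000 mL/L = 632.52 mL.
R = (PIP − Pplat)/V̇ = (9.0 − 7.0) / 0.9167 = 2.0/0.9167 = 2.182 cmH2O·s/L.
C = Vt/(Pplat − PEEP) = 632.52 / (7.0 − 0) = 632.52/7.0 = 90.36 mL/cmH2O.
τ = R × C = 2.182 × 0.09036 L/cmH2O = 0.1972 s.
Fraction remaining = e^(−Te/τ) = e^(−0.38/0.1972) = 0.1456.
Trapped volume = 632.52 × 0.1456 = 92.095 mL.

92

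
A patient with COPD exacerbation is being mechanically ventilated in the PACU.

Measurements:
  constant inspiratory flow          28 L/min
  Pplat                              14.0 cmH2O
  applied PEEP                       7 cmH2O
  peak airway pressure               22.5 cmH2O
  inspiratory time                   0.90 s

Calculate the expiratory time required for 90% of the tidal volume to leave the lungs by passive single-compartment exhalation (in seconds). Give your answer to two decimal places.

Flow: 28 L/min ÷ 60 = 0.4667 L/s.
Vt = flow × Ti = 0.4667 L/s × 0.90 s × 1000 mL/L = 420.03 mL.
R = (PIP − Pplat)/V̇ = (22.5 − 14.0) / 0.4667 = 8.5/0.4667 = 18.213 cmH2O·s/L.
C = Vt/(Pplat − PEEP) = 420.03 / (14.0 − 7) = 420.03/7.0 = 60.004 mL/cmH2O.
τ = R × C = 18.213 × 0.06 L/cmH2O = 1.093 s.
t = −τ·ln(1 − 0.90) = −1.093·ln(0.1) = 2.517 s.

2.52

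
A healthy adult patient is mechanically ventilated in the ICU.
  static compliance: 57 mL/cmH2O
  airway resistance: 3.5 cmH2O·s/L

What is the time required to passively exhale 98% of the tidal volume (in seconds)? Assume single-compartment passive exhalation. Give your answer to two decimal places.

τ = R × C = 3.5 × 57 mL/cmH2O = 3.5 × 0.057 L/cmH2O = 0.1995 s.
Exhaled fraction f = 1 − e^(−t/τ) → t = −τ·ln(1 − f) = −0.1995·ln(0.02) = 0.7804 s.

0.78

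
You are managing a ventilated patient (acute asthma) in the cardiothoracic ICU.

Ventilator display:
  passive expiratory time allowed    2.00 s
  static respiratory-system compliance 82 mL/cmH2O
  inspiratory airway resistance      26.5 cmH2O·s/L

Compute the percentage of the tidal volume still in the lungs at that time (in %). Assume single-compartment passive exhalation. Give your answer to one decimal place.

τ = R × C = 26.5 × 82 mL/cmH2O = 26.5 × 0.082 L/cmH2O = 2.173 s.
Passive exhalation: V(t)/V₀ = e^(−t/τ) = e^(−2.00/2.173) = 0.3984.
Fraction remaining = 0.3984 → 39.84%.

39.8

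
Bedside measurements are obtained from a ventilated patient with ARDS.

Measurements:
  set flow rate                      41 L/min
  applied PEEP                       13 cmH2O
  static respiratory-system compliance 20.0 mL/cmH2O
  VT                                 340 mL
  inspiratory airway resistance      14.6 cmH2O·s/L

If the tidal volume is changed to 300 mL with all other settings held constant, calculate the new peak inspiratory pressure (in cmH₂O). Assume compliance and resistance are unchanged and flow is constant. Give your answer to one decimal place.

Flow: 41 L/min ÷ 60 = 0.6833 L/s.
PIP = Vt/C + R·V̇ + PEEP (constant-flow equation of motion).
Only the elastic term changes: ΔPIP = ΔVt / C = (300 − 340) / 20.0 = -2.0 cmH2O.
Original PIP = 340/20.0 + 14.6×0.6833 + 13 = 39.976 cmH2O; new PIP = 39.976 + (-2.0) = 37.976 cmH2O.

38.0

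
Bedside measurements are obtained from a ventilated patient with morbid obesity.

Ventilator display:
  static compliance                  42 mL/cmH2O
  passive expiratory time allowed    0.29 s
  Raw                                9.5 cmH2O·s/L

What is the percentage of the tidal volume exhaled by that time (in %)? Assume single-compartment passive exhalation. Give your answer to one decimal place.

τ = R × C = 9.5 × 42 mL/cmH2O = 9.5 × 0.042 L/cmH2O = 0.399 s.
Passive exhalation: V(t)/V₀ = e^(−t/τ) = e^(−0.29/0.399) = 0.4834.
Fraction exhaled = 1 − 0.4834 = 0.5166 → 51.66%.

51.7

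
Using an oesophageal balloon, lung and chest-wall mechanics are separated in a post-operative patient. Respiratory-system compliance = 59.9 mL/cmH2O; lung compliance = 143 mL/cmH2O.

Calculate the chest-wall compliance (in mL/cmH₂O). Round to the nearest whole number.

103

1/Ccw = 1/Crs − 1/CL.
1/Ccw = 1/59.9 − 1/143 = 0.009701.
Ccw = 103.08 mL/cmH2O.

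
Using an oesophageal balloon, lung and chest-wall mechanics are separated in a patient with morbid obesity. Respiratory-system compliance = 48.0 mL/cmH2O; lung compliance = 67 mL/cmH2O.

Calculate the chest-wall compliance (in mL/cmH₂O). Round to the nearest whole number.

169

1/Ccw = 1/Crs − 1/CL.
1/Ccw = 1/48.0 − 1/67 = 0.005908.
Ccw = 169.26 mL/cmH2O.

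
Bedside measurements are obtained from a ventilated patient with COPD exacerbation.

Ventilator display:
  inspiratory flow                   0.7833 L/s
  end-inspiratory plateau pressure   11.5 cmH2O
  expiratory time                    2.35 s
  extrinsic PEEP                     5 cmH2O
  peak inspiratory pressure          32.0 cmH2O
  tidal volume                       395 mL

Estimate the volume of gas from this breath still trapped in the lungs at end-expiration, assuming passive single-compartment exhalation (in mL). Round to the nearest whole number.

R = (PIP − Pplat)/V̇ = (32.0 − 11.5) / 0.7833 = 20.5/0.7833 = 26.171 cmH2O·s/L.
C = Vt/(Pplat − PEEP) = 395.0 / (11.5 − 5) = 395.0/6.5 = 60.769 mL/cmH2O.
τ = R × C = 26.171 × 0.06077 L/cmH2O = 1.59 s.
Fraction remaining = e^(−Te/τ) = e^(−2.35/1.59) = 0.2281.
Trapped volume = 395.0 × 0.2281 = 90.1 mL.

90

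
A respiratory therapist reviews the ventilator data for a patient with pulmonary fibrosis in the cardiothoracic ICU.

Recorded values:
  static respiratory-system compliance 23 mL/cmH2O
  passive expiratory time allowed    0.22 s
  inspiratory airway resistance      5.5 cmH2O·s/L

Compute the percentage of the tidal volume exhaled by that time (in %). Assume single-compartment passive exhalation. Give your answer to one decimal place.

τ = R × C = 5.5 × 23 mL/cmH2O = 5.5 × 0.023 L/cmH2O = 0.1265 s.
Passive exhalation: V(t)/V₀ = e^(−t/τ) = e^(−0.22/0.1265) = 0.1757.
Fraction exhaled = 1 − 0.1757 = 0.8243 → 82.43%.

82.4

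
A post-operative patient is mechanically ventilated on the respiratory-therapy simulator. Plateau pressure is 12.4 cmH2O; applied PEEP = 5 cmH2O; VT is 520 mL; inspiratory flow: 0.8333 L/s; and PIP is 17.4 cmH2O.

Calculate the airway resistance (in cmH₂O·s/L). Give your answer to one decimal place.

Raw = (PIP − Pplat) / flow = (17.4 − 12.4) / 0.8333 = 5.0 / 0.8333 = 6.0 cmH2O·s/L.

6.0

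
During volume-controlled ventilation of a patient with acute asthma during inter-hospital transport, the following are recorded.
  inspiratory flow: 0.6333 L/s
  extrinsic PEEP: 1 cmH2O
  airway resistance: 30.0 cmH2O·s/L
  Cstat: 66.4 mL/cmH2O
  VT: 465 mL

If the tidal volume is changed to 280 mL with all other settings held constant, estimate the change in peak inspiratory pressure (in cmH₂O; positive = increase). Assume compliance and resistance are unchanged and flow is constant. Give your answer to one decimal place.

-2.8

PIP = Vt/C + R·V̇ + PEEP (constant-flow equation of motion).
Only the elastic term changes: ΔPIP = ΔVt / C = (280 − 465) / 66.4 = -2.786 cmH2O.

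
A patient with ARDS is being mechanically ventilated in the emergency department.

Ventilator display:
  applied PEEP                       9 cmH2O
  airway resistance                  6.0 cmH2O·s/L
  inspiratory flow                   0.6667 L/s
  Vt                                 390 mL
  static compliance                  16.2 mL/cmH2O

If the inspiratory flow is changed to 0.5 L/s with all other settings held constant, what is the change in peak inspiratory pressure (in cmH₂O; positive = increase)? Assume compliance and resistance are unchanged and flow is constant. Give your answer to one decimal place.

-1.0

PIP = Vt/C + R·V̇ + PEEP (constant-flow equation of motion).
Only the resistive term changes: ΔPIP = R × ΔV̇ = 6.0 × (0.5 − 0.6667) = 6.0 × -0.1667 = -1.0 cmH2O.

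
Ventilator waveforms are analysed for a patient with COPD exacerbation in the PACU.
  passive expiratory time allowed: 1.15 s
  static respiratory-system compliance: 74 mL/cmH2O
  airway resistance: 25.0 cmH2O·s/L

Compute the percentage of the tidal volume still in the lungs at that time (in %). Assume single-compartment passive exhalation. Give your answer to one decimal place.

53.7

τ = R × C = 25.0 × 74 mL/cmH2O = 25.0 × 0.074 L/cmH2O = 1.85 s.
Passive exhalation: V(t)/V₀ = e^(−t/τ) = e^(−1.15/1.85) = 0.5371.
Fraction remaining = 0.5371 → 53.71%.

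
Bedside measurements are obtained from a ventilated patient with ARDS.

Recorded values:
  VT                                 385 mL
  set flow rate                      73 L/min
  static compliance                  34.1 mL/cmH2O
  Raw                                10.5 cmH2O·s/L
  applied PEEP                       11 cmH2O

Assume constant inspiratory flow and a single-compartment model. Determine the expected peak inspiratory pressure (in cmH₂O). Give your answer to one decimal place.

Flow: 73 L/min ÷ 60 = 1.2167 L/s.
Equation of motion (constant flow): PIP = Vt/C + R·V̇ + PEEP.
PIP = 385/34.1 + 10.5×1.2167 + 11 = 11.29 + 12.775 + 11 = 35.065 cmH2O.

35.1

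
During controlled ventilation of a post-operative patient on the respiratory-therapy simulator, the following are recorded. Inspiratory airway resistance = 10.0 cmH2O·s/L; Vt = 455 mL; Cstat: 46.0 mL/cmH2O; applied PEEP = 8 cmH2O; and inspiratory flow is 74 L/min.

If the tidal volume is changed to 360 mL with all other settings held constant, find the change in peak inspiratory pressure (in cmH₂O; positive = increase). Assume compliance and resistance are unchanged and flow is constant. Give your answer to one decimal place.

PIP = Vt/C + R·V̇ + PEEP (constant-flow equation of motion).
Only the elastic term changes: ΔPIP = ΔVt / C = (360 − 455) / 46.0 = -2.065 cmH2O.

-2.1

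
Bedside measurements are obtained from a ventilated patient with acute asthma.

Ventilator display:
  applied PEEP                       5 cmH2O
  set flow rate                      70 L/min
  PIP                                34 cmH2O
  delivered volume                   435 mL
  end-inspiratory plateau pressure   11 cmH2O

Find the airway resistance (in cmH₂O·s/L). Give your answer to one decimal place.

Flow: 70 L/min ÷ 60 = 1.1667 L/s.
Raw = (PIP − Pplat) / flow = (34 − 11) / 1.1667 = 23.0 / 1.1667 = 19.714 cmH2O·s/L.

19.7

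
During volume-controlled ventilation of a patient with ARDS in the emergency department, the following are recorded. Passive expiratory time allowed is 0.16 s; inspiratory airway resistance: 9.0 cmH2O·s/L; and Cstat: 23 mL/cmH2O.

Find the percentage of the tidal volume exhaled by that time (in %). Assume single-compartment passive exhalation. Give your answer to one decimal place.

τ = R × C = 9.0 × 23 mL/cmH2O = 9.0 × 0.023 L/cmH2O = 0.207 s.
Passive exhalation: V(t)/V₀ = e^(−t/τ) = e^(−0.16/0.207) = 0.4617.
Fraction exhaled = 1 − 0.4617 = 0.5383 → 53.83%.

53.8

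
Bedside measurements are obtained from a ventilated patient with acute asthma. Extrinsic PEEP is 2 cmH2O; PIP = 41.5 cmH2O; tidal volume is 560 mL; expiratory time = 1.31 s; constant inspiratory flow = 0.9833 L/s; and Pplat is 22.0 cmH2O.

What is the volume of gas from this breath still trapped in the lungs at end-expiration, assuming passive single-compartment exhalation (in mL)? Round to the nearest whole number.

R = (PIP − Pplat)/V̇ = (41.5 − 22.0) / 0.9833 = 19.5/0.9833 = 19.831 cmH2O·s/L.
C = Vt/(Pplat − PEEP) = 560.0 / (22.0 − 2) = 560.0/20.0 = 28.0 mL/cmH2O.
τ = R × C = 19.831 × 0.028 L/cmH2O = 0.5553 s.
Fraction remaining = e^(−Te/τ) = e^(−1.31/0.5553) = 0.09451.
Trapped volume = 560.0 × 0.09451 = 52.926 mL.

53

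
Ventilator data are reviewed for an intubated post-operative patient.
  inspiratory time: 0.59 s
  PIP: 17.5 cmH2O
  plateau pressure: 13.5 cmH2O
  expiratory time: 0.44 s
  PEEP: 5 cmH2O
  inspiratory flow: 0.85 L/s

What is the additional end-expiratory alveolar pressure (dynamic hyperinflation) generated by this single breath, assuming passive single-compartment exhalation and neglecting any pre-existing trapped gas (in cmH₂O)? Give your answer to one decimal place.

Vt = flow × Ti = 0.85 L/s × 0.59 s × 1000 mL/L = 501.5 mL.
R = (PIP − Pplat)/V̇ = (17.5 − 13.5) / 0.85 = 4.0/0.85 = 4.706 cmH2O·s/L.
C = Vt/(Pplat − PEEP) = 501.5 / (13.5 − 5) = 501.5/8.5 = 59.0 mL/cmH2O.
τ = R × C = 4.706 × 0.059 L/cmH2O = 0.2777 s.
Fraction remaining = e^(−Te/τ) = e^(−0.44/0.2777) = 0.2051; trapped volume = 501.5 × 0.2051 = 102.86 mL.
Additional alveolar pressure from trapping ≈ V_trapped / C = 102.86 / 59.0 = 1.743 cmH2O.

1.7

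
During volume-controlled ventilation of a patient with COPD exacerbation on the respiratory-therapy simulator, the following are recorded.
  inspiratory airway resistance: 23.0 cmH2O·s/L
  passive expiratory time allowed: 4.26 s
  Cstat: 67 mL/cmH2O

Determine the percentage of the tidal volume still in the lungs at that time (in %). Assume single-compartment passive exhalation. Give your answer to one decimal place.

τ = R × C = 23.0 × 67 mL/cmH2O = 23.0 × 0.067 L/cmH2O = 1.541 s.
Passive exhalation: V(t)/V₀ = e^(−t/τ) = e^(−4.26/1.541) = 0.06301.
Fraction remaining = 0.06301 → 6.301%.

6.3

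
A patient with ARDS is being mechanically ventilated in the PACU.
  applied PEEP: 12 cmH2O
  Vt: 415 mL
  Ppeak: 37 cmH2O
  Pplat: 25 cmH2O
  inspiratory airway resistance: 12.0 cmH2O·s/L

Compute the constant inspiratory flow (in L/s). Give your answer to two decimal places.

1.00

flow = (PIP − Pplat) / Raw = 12.0 / 12.0 = 1.0 L/s.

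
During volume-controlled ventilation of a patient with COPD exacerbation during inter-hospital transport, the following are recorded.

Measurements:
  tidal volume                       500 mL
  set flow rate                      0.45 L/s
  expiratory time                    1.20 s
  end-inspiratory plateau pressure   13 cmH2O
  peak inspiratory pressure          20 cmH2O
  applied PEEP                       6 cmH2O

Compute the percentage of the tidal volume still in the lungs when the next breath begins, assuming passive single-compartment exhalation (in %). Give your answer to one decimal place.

34.0

R = (PIP − Pplat)/V̇ = (20 − 13) / 0.45 = 7.0/0.45 = 15.556 cmH2O·s/L.
C = Vt/(Pplat − PEEP) = 500.0 / (13 − 6) = 500.0/7.0 = 71.429 mL/cmH2O.
τ = R × C = 15.556 × 0.07143 L/cmH2O = 1.111 s.
Fraction remaining at end-expiration = e^(−Te/τ) = e^(−1.20/1.111) = 0.3396 → 33.96%.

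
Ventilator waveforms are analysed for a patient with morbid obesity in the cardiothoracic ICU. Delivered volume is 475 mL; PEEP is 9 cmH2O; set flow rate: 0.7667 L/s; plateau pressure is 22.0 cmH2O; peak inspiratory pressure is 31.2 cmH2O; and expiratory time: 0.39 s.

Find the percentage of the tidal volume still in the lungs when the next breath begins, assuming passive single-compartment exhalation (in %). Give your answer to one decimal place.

41.1

R = (PIP − Pplat)/V̇ = (31.2 − 22.0) / 0.7667 = 9.2/0.7667 = 11.999 cmH2O·s/L.
C = Vt/(Pplat − PEEP) = 475.0 / (22.0 − 9) = 475.0/13.0 = 36.538 mL/cmH2O.
τ = R × C = 11.999 × 0.03654 L/cmH2O = 0.4384 s.
Fraction remaining at end-expiration = e^(−Te/τ) = e^(−0.39/0.4384) = 0.4108 → 41.08%.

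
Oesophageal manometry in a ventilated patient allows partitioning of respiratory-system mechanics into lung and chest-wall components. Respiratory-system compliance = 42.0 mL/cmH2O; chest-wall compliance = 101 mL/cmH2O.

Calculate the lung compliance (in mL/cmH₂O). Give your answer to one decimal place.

71.9

1/CL = 1/Crs − 1/Ccw.
1/CL = 1/42.0 − 1/101 = 0.01391.
CL = 71.891 mL/cmH2O.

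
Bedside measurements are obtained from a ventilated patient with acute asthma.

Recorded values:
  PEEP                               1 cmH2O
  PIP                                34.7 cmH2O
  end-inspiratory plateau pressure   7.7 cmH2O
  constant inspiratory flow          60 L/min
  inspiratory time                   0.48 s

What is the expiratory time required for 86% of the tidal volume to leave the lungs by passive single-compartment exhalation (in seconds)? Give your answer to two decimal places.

Flow: 60 L/min ÷ 60 = 1 L/s.
Vt = flow × Ti = 1 L/s × 0.48 s × 1000 mL/L = 480.0 mL.
R = (PIP − Pplat)/V̇ = (34.7 − 7.7) / 1 = 27.0/1 = 27.0 cmH2O·s/L.
C = Vt/(Pplat − PEEP) = 480.0 / (7.7 − 1) = 480.0/6.7 = 71.642 mL/cmH2O.
τ = R × C = 27.0 × 0.07164 L/cmH2O = 1.934 s.
t = −τ·ln(1 − 0.86) = −1.934·ln(0.14) = 3.802 s.

3.80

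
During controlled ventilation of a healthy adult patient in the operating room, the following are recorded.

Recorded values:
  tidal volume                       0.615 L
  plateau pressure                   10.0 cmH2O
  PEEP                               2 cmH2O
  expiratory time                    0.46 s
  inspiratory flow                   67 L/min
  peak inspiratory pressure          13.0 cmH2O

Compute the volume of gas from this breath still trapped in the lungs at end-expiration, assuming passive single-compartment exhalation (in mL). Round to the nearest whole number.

66

Flow: 67 L/min ÷ 60 = 1.1167 L/s.
R = (PIP − Pplat)/V̇ = (13.0 − 10.0) / 1.1167 = 3.0/1.1167 = 2.686 cmH2O·s/L.
C = Vt/(Pplat − PEEP) = 615.0 / (10.0 − 2) = 615.0/8.0 = 76.875 mL/cmH2O.
τ = R × C = 2.686 × 0.07688 L/cmH2O = 0.2065 s.
Fraction remaining = e^(−Te/τ) = e^(−0.46/0.2065) = 0.1078.
Trapped volume = 615.0 × 0.1078 = 66.297 mL.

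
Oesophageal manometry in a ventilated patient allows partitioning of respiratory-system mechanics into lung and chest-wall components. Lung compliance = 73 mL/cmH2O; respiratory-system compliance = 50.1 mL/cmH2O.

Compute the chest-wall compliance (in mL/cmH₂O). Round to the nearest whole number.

1/Ccw = 1/Crs − 1/CL.
1/Ccw = 1/50.1 − 1/73 = 0.006261.
Ccw = 159.72 mL/cmH2O.

160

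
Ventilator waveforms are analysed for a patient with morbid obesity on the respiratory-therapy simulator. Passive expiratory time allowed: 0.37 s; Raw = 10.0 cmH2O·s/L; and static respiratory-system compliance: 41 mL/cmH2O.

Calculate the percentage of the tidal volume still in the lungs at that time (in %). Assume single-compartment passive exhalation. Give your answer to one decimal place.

τ = R × C = 10.0 × 41 mL/cmH2O = 10.0 × 0.041 L/cmH2O = 0.41 s.
Passive exhalation: V(t)/V₀ = e^(−t/τ) = e^(−0.37/0.41) = 0.4056.
Fraction remaining = 0.4056 → 40.56%.

40.6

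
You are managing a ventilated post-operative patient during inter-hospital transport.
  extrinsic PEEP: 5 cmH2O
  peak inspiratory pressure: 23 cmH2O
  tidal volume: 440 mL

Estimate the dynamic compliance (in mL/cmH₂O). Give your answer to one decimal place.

Dynamic compliance = Vt / (PIP − PEEP) = 440 / (23 − 5) = 440 / 18.0 = 24.444 mL/cmH2O.

24.4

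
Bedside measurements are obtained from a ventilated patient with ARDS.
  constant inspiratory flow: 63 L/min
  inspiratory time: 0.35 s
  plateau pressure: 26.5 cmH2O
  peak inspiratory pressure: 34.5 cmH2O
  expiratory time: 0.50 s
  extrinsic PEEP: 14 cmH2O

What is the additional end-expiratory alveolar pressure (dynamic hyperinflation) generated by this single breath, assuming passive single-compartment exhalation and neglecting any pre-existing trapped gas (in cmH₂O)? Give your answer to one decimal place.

Flow: 63 L/min ÷ 60 = 1.05 L/s.
Vt = flow × Ti = 1.05 L/s × 0.35 s × 1000 mL/L = 367.5 mL.
R = (PIP − Pplat)/V̇ = (34.5 − 26.5) / 1.05 = 8.0/1.05 = 7.619 cmH2O·s/L.
C = Vt/(Pplat − PEEP) = 367.5 / (26.5 − 14) = 367.5/12.5 = 29.4 mL/cmH2O.
τ = R × C = 7.619 × 0.0294 L/cmH2O = 0.224 s.
Fraction remaining = e^(−Te/τ) = e^(−0.50/0.224) = 0.1073; trapped volume = 367.5 × 0.1073 = 39.433 mL.
Additional alveolar pressure from trapping ≈ V_trapped / C = 39.433 / 29.4 = 1.341 cmH2O.

1.3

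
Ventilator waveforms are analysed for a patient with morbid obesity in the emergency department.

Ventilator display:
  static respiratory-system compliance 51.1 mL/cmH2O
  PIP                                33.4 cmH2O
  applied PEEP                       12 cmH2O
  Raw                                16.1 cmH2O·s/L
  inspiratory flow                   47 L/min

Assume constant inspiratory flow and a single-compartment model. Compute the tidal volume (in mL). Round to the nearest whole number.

449

Flow: 47 L/min ÷ 60 = 0.7833 L/s.
Equation of motion (constant flow): PIP = Vt/C + R·V̇ + PEEP.
Vt/C = PIP − R·V̇ − PEEP = 33.4 − 12.611 − 12 = 8.789 cmH2O.
Vt = C × 8.789 = 51.1 × 8.789 = 449.12 mL.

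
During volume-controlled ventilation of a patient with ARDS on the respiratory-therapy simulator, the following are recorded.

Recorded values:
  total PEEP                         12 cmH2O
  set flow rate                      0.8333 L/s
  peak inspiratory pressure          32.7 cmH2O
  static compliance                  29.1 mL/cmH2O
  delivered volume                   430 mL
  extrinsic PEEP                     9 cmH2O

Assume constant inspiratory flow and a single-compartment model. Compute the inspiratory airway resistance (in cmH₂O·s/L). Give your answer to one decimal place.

Total PEEP = 12 cmH2O (set 9 + intrinsic 3); this is the baseline alveolar pressure.
Equation of motion (constant flow): PIP = Vt/C + R·V̇ + PEEP.
R·V̇ = PIP − Vt/C − PEEP = 32.7 − 430/29.1 − 12 = 32.7 − 14.777 − 12 = 5.923 cmH2O.
R = 5.923 / 0.8333 = 7.108 cmH2O·s/L.

7.1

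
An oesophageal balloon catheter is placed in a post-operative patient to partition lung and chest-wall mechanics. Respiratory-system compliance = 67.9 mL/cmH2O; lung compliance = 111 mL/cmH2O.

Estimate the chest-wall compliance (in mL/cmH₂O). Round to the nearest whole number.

1/Ccw = 1/Crs − 1/CL.
1/Ccw = 1/67.9 − 1/111 = 0.005719.
Ccw = 174.86 mL/cmH2O.

175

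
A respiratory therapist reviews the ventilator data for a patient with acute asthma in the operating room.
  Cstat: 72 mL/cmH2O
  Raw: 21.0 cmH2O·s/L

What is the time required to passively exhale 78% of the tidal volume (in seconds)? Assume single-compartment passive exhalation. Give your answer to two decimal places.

2.29

τ = R × C = 21.0 × 72 mL/cmH2O = 21.0 × 0.072 L/cmH2O = 1.512 s.
Exhaled fraction f = 1 − e^(−t/τ) → t = −τ·ln(1 − f) = −1.512·ln(0.22) = 2.289 s.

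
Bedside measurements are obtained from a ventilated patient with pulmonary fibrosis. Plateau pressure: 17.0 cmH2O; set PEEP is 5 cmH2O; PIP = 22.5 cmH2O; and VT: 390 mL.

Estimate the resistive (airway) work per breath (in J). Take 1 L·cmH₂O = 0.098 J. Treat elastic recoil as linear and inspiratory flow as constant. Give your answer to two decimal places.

With constant inspiratory flow the resistive pressure is constant at PIP − Pplat = 22.5 − 17.0 = 5.5 cmH2O, so resistive work = 5.5 × 0.390 = 2.145 L·cmH2O.
× 0.098 J/(L·cmH2O) → 0.2102 J.

0.21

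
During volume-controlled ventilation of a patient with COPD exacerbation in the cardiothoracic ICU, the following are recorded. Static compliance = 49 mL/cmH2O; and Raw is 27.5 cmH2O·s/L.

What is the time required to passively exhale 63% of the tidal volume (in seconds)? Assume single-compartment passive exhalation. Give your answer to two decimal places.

1.34

τ = R × C = 27.5 × 49 mL/cmH2O = 27.5 × 0.049 L/cmH2O = 1.348 s.
Exhaled fraction f = 1 − e^(−t/τ) → t = −τ·ln(1 − f) = −1.348·ln(0.37) = 1.34 s.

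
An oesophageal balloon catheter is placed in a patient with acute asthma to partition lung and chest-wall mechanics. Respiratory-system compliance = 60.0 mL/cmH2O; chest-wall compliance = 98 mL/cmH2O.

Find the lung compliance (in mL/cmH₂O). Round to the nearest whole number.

1/CL = 1/Crs − 1/Ccw.
1/CL = 1/60.0 − 1/98 = 0.006463.
CL = 154.73 mL/cmH2O.

155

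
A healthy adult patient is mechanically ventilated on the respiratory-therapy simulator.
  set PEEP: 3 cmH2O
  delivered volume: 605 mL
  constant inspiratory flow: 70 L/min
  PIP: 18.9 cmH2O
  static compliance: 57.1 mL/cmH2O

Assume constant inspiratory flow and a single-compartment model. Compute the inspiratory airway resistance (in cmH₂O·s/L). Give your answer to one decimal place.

4.5

Flow: 70 L/min ÷ 60 = 1.1667 L/s.
Equation of motion (constant flow): PIP = Vt/C + R·V̇ + PEEP.
R·V̇ = PIP − Vt/C − PEEP = 18.9 − 605/57.1 − 3 = 18.9 − 10.595 − 3 = 5.305 cmH2O.
R = 5.305 / 1.1667 = 4.547 cmH2O·s/L.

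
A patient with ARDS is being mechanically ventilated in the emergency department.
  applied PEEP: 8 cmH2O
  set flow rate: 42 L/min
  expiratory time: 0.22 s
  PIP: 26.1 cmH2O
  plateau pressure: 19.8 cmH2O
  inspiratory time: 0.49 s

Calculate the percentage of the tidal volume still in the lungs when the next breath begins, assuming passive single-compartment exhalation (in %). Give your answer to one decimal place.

43.1

Flow: 42 L/min ÷ 60 = 0.7 L/s.
Vt = flow × Ti = 0.7 L/s × 0.49 s × 1000 mL/L = 343.0 mL.
R = (PIP − Pplat)/V̇ = (26.1 − 19.8) / 0.7 = 6.3/0.7 = 9.0 cmH2O·s/L.
C = Vt/(Pplat − PEEP) = 343.0 / (19.8 − 8) = 343.0/11.8 = 29.068 mL/cmH2O.
τ = R × C = 9.0 × 0.02907 L/cmH2O = 0.2616 s.
Fraction remaining at end-expiration = e^(−Te/τ) = e^(−0.22/0.2616) = 0.4313 → 43.13%.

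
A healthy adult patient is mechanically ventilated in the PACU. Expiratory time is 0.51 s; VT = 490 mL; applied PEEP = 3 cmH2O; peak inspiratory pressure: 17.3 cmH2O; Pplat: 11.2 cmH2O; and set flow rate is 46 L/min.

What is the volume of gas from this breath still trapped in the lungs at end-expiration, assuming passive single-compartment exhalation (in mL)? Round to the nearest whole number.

Flow: 46 L/min ÷ 60 = 0.7667 L/s.
R = (PIP − Pplat)/V̇ = (17.3 − 11.2) / 0.7667 = 6.1/0.7667 = 7.956 cmH2O·s/L.
C = Vt/(Pplat − PEEP) = 490.0 / (11.2 − 3) = 490.0/8.2 = 59.756 mL/cmH2O.
τ = R × C = 7.956 × 0.05976 L/cmH2O = 0.4755 s.
Fraction remaining = e^(−Te/τ) = e^(−0.51/0.4755) = 0.3421.
Trapped volume = 490.0 × 0.3421 = 167.63 mL.

168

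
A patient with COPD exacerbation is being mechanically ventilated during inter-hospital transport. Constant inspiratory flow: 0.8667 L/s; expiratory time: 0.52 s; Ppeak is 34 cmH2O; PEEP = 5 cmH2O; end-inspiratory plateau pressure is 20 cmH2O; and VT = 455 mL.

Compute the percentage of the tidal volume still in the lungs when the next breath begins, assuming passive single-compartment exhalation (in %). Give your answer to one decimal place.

34.6

R = (PIP − Pplat)/V̇ = (34 − 20) / 0.8667 = 14.0/0.8667 = 16.153 cmH2O·s/L.
C = Vt/(Pplat − PEEP) = 455.0 / (20 − 5) = 455.0/15.0 = 30.333 mL/cmH2O.
τ = R × C = 16.153 × 0.03033 L/cmH2O = 0.4899 s.
Fraction remaining at end-expiration = e^(−Te/τ) = e^(−0.52/0.4899) = 0.346 → 34.6%.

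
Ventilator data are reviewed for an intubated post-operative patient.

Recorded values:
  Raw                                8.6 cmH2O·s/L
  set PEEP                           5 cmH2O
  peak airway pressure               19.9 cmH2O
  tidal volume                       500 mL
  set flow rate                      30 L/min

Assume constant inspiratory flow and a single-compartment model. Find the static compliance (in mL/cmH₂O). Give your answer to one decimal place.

Flow: 30 L/min ÷ 60 = 0.5 L/s.
Equation of motion (constant flow): PIP = Vt/C + R·V̇ + PEEP.
Vt/C = PIP − R·V̇ − PEEP = 19.9 − 8.6×0.5 − 5 = 19.9 − 4.3 − 5 = 10.6 cmH2O.
C = Vt / 10.6 = 500 / 10.6 = 47.17 mL/cmH2O.

47.2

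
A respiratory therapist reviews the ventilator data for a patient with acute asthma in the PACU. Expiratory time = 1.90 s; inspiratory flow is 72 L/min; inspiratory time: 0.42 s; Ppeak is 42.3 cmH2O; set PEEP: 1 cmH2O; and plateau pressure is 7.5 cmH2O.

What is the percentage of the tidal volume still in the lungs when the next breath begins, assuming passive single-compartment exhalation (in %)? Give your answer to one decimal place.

43.0

Flow: 72 L/min ÷ 60 = 1.2 L/s.
Vt = flow × Ti = 1.2 L/s × 0.42 s × 1000 mL/L = 504.0 mL.
R = (PIP − Pplat)/V̇ = (42.3 − 7.5) / 1.2 = 34.8/1.2 = 29.0 cmH2O·s/L.
C = Vt/(Pplat − PEEP) = 504.0 / (7.5 − 1) = 504.0/6.5 = 77.538 mL/cmH2O.
τ = R × C = 29.0 × 0.07754 L/cmH2O = 2.249 s.
Fraction remaining at end-expiration = e^(−Te/τ) = e^(−1.90/2.249) = 0.4296 → 42.96%.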